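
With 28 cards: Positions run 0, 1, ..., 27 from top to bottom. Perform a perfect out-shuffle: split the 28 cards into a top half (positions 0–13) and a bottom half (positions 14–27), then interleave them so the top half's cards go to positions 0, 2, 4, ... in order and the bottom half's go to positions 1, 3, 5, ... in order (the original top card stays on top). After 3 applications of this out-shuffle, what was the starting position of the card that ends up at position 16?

Work backwards from position 16, undoing one out-shuffle at a time:
16 ← 8 ← 4 ← 2
So the card now at position 16 started at position 2.

2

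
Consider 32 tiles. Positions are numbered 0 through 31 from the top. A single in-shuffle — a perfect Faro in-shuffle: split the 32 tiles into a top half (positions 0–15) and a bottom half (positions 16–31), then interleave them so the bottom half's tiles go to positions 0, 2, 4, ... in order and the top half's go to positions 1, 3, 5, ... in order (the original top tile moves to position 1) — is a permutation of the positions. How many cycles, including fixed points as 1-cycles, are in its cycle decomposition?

Trace each unvisited position around until it returns:
(0 1 3 7 15 31 30 28 24 16) (2 5 11 23 14 29 26 20 8 17) (4 9 19 6 13 27 22 12 25 18) (10 21)
4 cycles in total.

4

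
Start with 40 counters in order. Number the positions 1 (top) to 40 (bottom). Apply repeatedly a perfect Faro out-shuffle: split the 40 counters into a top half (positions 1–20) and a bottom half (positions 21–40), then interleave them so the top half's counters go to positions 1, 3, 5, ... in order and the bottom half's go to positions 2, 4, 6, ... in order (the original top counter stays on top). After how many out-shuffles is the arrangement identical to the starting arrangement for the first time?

The out-shuffle permutes the 40 positions with cycle lengths [1, 1, 2, 12, 12, 12].
Every counter is home exactly when every cycle has completed a whole number of laps, i.e. after lcm(1, 2, 12) = 12 out-shuffles.

12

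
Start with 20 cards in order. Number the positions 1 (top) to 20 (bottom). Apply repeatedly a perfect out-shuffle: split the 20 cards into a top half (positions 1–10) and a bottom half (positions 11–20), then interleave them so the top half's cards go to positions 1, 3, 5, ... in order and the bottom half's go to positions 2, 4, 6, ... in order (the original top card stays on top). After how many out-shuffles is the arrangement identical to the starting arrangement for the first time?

The out-shuffle permutes the 20 positions with cycle lengths [1, 1, 18].
Every card is home exactly when every cycle has completed a whole number of laps, i.e. after lcm(1, 18) = 18 out-shuffles.

18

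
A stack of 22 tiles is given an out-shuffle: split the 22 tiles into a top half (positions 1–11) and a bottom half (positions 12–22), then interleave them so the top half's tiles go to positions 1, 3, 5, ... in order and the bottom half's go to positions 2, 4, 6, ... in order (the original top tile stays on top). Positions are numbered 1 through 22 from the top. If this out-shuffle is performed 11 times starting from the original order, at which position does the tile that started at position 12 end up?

17

Track the tile's position through each out-shuffle:
12 → 2 → 3 → 5 → 9 → 17 → 12 → 2 → 3 → 5 → 9 → 17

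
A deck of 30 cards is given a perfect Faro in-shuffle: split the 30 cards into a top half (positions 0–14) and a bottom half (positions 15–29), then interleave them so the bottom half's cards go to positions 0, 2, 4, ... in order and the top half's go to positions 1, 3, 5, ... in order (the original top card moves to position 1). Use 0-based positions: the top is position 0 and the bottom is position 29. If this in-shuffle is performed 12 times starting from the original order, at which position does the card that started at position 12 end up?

Track the card's position through each in-shuffle:
12 → 25 → 20 → 10 → 21 → 12 → 25 → 20 → 10 → 21 → 12 → 25 → 20

20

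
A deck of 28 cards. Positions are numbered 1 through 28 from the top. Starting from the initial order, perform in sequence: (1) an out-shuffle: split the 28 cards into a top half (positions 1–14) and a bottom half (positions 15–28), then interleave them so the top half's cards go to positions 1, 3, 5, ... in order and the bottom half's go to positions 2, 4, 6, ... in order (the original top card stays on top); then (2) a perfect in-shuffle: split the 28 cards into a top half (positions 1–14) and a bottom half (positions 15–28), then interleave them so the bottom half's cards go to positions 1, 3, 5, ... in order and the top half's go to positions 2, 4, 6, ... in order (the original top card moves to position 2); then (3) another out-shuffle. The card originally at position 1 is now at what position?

Track the card from position 1 forward through each operation:
  after op 1 (out-shuffle): 1 → 1
  after op 2 (in-shuffle): 1 → 2
  after op 3 (out-shuffle): 2 → 3

3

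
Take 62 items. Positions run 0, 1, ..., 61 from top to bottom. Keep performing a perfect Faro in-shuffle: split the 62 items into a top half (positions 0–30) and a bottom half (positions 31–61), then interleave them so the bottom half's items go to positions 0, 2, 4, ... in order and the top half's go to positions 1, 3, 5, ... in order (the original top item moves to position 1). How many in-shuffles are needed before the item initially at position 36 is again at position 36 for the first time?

6

Follow position 36 under repeated in-shuffles:
36 → 10 → 21 → 43 → 24 → 49 → 36
It first returns after 6 in-shuffles.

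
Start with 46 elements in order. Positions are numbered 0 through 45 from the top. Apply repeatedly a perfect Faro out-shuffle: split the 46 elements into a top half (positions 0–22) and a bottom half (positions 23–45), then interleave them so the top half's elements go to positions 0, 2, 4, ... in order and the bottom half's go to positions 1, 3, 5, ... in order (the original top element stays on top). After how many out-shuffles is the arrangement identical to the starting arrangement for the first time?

The out-shuffle permutes the 46 positions with cycle lengths [1, 1, 2, 4, 4, 4, 6, 12, 12].
Every element is home exactly when every cycle has completed a whole number of laps, i.e. after lcm(1, 2, 4, 6, 12) = 12 out-shuffles.

12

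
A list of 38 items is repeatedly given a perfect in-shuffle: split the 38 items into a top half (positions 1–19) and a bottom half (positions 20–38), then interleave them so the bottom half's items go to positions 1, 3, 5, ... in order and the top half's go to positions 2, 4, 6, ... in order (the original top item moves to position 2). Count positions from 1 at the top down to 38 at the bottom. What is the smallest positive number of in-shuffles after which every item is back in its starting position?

12

The in-shuffle permutes the 38 positions with cycle lengths [2, 12, 12, 12].
Every item is home exactly when every cycle has completed a whole number of laps, i.e. after lcm(2, 12) = 12 in-shuffles.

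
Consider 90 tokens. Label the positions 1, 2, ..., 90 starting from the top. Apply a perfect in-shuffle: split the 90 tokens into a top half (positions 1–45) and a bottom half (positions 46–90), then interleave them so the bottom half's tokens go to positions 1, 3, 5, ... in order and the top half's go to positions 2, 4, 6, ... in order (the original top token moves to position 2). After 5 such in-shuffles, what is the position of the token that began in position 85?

Track the token's position through each in-shuffle:
85 → 79 → 67 → 43 → 86 → 81

81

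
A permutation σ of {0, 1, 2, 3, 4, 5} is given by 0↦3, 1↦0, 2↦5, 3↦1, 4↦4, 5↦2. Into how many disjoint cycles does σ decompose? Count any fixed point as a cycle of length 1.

Cycle decomposition: (0 3 1) (2 5) (4).
3 cycles.

3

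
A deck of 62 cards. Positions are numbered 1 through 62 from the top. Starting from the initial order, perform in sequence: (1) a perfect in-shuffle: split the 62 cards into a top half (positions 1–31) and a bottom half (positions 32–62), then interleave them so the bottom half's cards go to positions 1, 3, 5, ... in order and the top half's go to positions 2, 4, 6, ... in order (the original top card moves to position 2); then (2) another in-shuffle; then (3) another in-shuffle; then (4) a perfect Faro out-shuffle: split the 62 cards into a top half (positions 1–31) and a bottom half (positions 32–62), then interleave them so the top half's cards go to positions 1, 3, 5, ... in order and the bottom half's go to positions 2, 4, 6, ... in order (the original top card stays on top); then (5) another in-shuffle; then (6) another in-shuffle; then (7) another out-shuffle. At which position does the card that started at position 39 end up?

24

Track the card from position 39 forward through each operation:
  after op 1 (in-shuffle): 39 → 15
  after op 2 (in-shuffle): 15 → 30
  after op 3 (in-shuffle): 30 → 60
  after op 4 (out-shuffle): 60 → 58
  after op 5 (in-shuffle): 58 → 53
  after op 6 (in-shuffle): 53 → 43
  after op 7 (out-shuffle): 43 → 24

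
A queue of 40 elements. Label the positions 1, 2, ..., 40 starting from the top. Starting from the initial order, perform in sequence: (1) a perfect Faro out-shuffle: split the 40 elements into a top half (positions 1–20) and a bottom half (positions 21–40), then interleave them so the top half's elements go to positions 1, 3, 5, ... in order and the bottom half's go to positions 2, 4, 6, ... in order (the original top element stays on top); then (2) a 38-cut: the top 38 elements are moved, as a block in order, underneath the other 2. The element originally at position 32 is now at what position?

26

Track the element from position 32 forward through each operation:
  after op 1 (out-shuffle): 32 → 24
  after op 2 (cut 38): 24 → 26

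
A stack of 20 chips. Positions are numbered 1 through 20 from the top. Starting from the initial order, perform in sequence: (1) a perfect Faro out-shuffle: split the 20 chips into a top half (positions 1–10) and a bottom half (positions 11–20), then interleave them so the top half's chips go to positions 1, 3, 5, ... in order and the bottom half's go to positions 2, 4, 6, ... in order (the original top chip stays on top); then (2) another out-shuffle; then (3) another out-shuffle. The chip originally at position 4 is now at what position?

6

Track the chip from position 4 forward through each operation:
  after op 1 (out-shuffle): 4 → 7
  after op 2 (out-shuffle): 7 → 13
  after op 3 (out-shuffle): 13 → 6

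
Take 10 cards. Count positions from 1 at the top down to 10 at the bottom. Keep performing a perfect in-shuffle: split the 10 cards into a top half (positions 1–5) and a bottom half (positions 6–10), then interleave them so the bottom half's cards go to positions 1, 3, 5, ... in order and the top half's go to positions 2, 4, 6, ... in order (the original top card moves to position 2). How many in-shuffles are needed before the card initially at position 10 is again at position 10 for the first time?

10

Follow position 10 under repeated in-shuffles:
10 → 9 → 7 → 3 → 6 → 1 → 2 → 4 → 8 → 5 → 10
It first returns after 10 in-shuffles.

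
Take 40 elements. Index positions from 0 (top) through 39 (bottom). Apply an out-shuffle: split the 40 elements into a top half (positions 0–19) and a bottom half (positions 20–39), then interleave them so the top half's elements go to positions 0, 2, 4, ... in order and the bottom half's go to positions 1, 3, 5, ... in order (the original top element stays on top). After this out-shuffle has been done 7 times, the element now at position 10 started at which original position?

Work backwards from position 10, undoing one out-shuffle at a time:
10 ← 5 ← 22 ← 11 ← 25 ← 32 ← 16 ← 8
So the element now at position 10 started at position 8.

8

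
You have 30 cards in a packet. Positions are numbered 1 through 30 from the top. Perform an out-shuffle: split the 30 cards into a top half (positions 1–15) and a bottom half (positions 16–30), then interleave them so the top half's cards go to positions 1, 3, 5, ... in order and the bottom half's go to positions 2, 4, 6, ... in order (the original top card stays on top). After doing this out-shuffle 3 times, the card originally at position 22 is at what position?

Track the card's position through each out-shuffle:
22 → 14 → 27 → 24

24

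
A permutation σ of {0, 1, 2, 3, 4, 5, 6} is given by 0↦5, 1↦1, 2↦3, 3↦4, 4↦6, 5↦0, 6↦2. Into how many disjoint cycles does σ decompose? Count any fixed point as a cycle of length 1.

Cycle decomposition: (0 5) (1) (2 3 4 6).
3 cycles.

3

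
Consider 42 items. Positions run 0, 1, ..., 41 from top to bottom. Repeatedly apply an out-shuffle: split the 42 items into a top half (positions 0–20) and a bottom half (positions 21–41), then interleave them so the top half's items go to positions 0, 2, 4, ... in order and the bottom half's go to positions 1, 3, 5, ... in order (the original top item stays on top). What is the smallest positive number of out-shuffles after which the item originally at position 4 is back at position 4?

20

Follow position 4 under repeated out-shuffles:
4 → 8 → 16 → 32 → 23 → 5 → 10 → 20 → 40 → 39 → 37 → 33 → 25 → 9 → 18 → 36 → 31 → 21 → 1 → 2 → 4
It first returns after 20 out-shuffles.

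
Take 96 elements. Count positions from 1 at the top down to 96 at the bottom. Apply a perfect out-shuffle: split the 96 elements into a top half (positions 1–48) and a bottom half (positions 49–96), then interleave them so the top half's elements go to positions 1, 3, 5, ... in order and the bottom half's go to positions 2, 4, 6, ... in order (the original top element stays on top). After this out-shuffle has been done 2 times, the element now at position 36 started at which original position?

81

Work backwards from position 36, undoing one out-shuffle at a time:
36 ← 66 ← 81
So the element now at position 36 started at position 81.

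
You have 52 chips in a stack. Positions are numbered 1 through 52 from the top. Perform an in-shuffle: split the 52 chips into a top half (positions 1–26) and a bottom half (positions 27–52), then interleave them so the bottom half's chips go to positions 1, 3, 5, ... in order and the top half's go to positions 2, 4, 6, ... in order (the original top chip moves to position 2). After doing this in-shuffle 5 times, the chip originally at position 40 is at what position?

Track the chip's position through each in-shuffle:
40 → 27 → 1 → 2 → 4 → 8

8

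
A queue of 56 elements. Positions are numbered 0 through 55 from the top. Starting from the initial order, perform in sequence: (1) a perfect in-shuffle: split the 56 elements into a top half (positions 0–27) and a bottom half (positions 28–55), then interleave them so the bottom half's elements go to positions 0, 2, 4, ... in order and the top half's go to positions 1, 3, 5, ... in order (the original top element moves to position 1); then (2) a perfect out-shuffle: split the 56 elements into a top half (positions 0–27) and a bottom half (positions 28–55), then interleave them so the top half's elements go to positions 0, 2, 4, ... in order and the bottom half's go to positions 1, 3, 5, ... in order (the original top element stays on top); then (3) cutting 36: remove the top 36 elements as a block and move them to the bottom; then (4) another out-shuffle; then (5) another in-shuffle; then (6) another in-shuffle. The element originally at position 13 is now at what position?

Track the element from position 13 forward through each operation:
  after op 1 (in-shuffle): 13 → 27
  after op 2 (out-shuffle): 27 → 54
  after op 3 (cut 36): 54 → 18
  after op 4 (out-shuffle): 18 → 36
  after op 5 (in-shuffle): 36 → 16
  after op 6 (in-shuffle): 16 → 33

33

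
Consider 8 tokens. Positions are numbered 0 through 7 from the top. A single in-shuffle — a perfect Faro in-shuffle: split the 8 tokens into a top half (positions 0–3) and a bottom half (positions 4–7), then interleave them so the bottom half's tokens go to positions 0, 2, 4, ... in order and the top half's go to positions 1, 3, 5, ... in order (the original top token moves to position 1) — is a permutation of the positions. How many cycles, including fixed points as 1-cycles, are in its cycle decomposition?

2

Trace each unvisited position around until it returns:
(0 1 3 7 6 4) (2 5)
2 cycles in total.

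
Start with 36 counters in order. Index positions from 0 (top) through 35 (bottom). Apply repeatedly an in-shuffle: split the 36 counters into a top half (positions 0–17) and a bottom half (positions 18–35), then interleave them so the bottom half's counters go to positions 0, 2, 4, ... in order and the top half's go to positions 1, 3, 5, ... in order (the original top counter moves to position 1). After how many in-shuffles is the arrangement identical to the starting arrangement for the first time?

36

The in-shuffle permutes the 36 positions with cycle lengths [36].
Every counter is home exactly when every cycle has completed a whole number of laps, i.e. after lcm(36) = 36 in-shuffles.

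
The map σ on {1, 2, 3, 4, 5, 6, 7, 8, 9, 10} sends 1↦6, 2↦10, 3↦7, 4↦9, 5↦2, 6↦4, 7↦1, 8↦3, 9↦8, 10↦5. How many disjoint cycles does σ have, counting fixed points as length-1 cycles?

2

Cycle decomposition: (1 6 4 9 8 3 7) (2 10 5).
2 cycles.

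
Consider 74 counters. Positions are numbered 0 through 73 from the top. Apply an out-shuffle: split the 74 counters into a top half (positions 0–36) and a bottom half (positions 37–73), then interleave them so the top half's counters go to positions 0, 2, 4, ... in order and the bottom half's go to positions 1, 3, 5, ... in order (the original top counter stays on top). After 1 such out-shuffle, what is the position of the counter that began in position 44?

15

Track the counter's position through each out-shuffle:
44 → 15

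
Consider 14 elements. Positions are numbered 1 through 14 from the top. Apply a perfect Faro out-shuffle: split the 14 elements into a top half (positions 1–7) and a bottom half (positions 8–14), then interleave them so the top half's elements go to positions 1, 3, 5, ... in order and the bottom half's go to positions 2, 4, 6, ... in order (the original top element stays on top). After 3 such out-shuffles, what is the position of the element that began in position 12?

Track the element's position through each out-shuffle:
12 → 10 → 6 → 11

11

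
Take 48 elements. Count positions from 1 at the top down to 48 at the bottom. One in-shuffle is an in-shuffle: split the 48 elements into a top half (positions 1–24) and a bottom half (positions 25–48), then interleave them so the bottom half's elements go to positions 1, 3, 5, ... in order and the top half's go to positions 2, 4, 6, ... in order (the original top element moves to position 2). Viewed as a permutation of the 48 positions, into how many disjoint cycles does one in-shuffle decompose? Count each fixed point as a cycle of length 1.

4

Trace each unvisited position around until it returns:
(1 2 4 8 16 32 ... len 21) (3 6 12 24 48 47 ... len 21) (7 14 28) (21 42 35)
4 cycles in total.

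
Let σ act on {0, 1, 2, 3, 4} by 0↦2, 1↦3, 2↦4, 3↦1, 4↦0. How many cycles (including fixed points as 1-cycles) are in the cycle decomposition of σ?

2

Cycle decomposition: (0 2 4) (1 3).
2 cycles.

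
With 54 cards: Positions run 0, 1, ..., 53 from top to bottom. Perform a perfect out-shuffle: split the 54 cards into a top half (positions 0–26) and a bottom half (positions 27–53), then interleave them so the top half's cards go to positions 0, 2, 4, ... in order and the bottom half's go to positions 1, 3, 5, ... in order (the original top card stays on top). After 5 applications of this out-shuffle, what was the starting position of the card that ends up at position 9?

45

Work backwards from position 9, undoing one out-shuffle at a time:
9 ← 31 ← 42 ← 21 ← 37 ← 45
So the card now at position 9 started at position 45.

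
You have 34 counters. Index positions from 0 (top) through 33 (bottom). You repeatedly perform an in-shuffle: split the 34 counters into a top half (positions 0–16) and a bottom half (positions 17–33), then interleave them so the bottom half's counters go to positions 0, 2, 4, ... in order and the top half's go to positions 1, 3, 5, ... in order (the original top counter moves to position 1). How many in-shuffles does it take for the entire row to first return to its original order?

12

The in-shuffle permutes the 34 positions with cycle lengths [3, 3, 4, 12, 12].
Every counter is home exactly when every cycle has completed a whole number of laps, i.e. after lcm(3, 4, 12) = 12 in-shuffles.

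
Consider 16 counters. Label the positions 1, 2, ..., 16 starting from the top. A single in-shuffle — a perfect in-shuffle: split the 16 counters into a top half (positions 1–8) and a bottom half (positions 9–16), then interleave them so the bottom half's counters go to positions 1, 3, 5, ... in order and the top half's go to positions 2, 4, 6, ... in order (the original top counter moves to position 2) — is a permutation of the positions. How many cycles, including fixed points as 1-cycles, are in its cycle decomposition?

Trace each unvisited position around until it returns:
(1 2 4 8 16 15 13 9) (3 6 12 7 14 11 5 10)
2 cycles in total.

2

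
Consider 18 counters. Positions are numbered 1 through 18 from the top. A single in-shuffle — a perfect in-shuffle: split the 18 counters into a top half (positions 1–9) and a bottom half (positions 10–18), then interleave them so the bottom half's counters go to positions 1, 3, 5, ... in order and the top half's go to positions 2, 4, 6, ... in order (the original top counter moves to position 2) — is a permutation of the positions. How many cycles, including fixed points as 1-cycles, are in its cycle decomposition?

Trace each unvisited position around until it returns:
(1 2 4 8 16 13 ... len 18)
1 cycle in total.

1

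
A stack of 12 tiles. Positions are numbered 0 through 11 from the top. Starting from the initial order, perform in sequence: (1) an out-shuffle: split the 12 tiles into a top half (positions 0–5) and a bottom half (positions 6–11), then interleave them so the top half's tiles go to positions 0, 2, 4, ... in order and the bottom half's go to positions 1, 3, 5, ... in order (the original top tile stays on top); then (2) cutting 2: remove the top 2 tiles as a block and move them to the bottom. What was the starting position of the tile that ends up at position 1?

7

Undo the operations in reverse order, starting from position 1:
  undo op 2 (cut 2): 1 ← 3
  undo op 1 (out-shuffle, from bottom half): 3 ← 7
So the tile at position 1 came from original position 7.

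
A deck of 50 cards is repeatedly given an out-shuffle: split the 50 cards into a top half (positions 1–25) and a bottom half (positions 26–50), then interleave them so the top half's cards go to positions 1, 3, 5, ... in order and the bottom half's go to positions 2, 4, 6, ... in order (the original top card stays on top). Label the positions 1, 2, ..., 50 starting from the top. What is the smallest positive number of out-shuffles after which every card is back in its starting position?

21

The out-shuffle permutes the 50 positions with cycle lengths [1, 1, 3, 3, 21, 21].
Every card is home exactly when every cycle has completed a whole number of laps, i.e. after lcm(1, 3, 21) = 21 out-shuffles.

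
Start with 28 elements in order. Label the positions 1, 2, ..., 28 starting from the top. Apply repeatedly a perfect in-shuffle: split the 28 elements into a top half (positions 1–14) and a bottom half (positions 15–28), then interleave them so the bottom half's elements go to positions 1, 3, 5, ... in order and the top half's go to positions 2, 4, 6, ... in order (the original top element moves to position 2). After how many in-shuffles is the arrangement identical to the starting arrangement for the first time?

28

The in-shuffle permutes the 28 positions with cycle lengths [28].
Every element is home exactly when every cycle has completed a whole number of laps, i.e. after lcm(28) = 28 in-shuffles.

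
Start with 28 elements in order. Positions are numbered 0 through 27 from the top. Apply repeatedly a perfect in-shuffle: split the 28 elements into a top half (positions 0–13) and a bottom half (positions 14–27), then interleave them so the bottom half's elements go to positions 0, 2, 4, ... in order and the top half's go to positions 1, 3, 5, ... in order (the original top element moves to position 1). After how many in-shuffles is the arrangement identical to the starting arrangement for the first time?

28

The in-shuffle permutes the 28 positions with cycle lengths [28].
Every element is home exactly when every cycle has completed a whole number of laps, i.e. after lcm(28) = 28 in-shuffles.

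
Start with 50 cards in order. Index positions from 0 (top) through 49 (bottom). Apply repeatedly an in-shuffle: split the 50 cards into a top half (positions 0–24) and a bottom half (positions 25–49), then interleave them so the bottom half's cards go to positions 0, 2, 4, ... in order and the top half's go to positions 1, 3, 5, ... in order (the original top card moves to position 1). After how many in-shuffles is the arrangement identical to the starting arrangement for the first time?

The in-shuffle permutes the 50 positions with cycle lengths [2, 8, 8, 8, 8, 8, 8].
Every card is home exactly when every cycle has completed a whole number of laps, i.e. after lcm(2, 8) = 8 in-shuffles.

8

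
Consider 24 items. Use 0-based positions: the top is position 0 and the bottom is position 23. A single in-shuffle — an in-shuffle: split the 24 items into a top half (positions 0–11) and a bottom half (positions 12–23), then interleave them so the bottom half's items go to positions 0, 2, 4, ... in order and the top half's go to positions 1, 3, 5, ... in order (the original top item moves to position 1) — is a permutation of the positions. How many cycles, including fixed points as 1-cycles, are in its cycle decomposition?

Trace each unvisited position around until it returns:
(0 1 3 7 15 6 ... len 20) (4 9 19 14)
2 cycles in total.

2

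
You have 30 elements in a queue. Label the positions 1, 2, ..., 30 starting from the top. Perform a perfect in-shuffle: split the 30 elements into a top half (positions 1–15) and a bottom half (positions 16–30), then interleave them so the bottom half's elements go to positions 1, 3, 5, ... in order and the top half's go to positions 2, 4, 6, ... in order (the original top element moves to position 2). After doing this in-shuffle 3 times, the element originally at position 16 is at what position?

4

Track the element's position through each in-shuffle:
16 → 1 → 2 → 4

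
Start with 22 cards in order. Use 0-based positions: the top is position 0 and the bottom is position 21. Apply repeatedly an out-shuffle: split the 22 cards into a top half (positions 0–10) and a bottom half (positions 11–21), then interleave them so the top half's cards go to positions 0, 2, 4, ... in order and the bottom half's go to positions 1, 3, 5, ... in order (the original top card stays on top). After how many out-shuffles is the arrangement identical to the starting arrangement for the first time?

6

The out-shuffle permutes the 22 positions with cycle lengths [1, 1, 2, 3, 3, 6, 6].
Every card is home exactly when every cycle has completed a whole number of laps, i.e. after lcm(1, 2, 3, 6) = 6 out-shuffles.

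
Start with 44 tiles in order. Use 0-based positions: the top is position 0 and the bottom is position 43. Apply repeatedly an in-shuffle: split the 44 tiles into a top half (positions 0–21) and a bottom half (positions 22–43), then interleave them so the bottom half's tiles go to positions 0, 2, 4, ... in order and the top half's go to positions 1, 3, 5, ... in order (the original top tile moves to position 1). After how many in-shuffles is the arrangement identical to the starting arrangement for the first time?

The in-shuffle permutes the 44 positions with cycle lengths [2, 4, 4, 4, 6, 12, 12].
Every tile is home exactly when every cycle has completed a whole number of laps, i.e. after lcm(2, 4, 6, 12) = 12 in-shuffles.

12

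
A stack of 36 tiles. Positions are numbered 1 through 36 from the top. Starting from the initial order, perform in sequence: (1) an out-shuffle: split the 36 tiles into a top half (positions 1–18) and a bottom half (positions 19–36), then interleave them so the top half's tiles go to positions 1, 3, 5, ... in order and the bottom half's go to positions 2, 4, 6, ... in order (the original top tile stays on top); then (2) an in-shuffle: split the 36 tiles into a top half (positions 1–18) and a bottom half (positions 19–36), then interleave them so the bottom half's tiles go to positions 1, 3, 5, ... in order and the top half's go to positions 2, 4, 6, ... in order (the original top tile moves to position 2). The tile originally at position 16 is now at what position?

25

Track the tile from position 16 forward through each operation:
  after op 1 (out-shuffle): 16 → 31
  after op 2 (in-shuffle): 31 → 25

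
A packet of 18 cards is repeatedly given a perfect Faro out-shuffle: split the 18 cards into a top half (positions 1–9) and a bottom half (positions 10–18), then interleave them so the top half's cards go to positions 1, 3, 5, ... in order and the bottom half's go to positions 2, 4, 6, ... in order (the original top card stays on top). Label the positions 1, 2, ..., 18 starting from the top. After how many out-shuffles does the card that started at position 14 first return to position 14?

Follow position 14 under repeated out-shuffles:
14 → 10 → 2 → 3 → 5 → 9 → 17 → 16 → 14
It first returns after 8 out-shuffles.

8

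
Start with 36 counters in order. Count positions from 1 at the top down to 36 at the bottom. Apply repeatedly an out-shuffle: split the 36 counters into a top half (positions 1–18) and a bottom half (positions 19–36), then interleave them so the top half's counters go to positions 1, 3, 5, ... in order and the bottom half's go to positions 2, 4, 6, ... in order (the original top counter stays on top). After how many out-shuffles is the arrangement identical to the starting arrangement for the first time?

12

The out-shuffle permutes the 36 positions with cycle lengths [1, 1, 3, 3, 4, 12, 12].
Every counter is home exactly when every cycle has completed a whole number of laps, i.e. after lcm(1, 3, 4, 12) = 12 out-shuffles.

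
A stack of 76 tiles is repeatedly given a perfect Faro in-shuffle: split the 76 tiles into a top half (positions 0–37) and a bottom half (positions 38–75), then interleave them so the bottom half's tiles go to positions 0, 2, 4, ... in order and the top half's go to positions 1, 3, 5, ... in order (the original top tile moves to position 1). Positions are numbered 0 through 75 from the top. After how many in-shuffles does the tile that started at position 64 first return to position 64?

Follow position 64 under repeated in-shuffles:
64 → 52 → 28 → 57 → 38 → 0 → 1 → 3 → ... → 64 (length 30)
It first returns after 30 in-shuffles.

30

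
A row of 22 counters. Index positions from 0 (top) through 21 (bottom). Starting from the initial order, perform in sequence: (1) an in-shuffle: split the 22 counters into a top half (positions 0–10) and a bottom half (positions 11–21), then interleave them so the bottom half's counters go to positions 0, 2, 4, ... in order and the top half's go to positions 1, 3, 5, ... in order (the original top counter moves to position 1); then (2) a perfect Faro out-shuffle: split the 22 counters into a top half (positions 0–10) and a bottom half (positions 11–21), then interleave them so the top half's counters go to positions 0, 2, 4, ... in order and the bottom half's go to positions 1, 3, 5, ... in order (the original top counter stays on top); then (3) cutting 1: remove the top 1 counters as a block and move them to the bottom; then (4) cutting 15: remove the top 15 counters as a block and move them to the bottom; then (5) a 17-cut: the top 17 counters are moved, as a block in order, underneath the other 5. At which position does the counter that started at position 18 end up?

Track the counter from position 18 forward through each operation:
  after op 1 (in-shuffle): 18 → 14
  after op 2 (out-shuffle): 14 → 7
  after op 3 (cut 1): 7 → 6
  after op 4 (cut 15): 6 → 13
  after op 5 (cut 17): 13 → 18

18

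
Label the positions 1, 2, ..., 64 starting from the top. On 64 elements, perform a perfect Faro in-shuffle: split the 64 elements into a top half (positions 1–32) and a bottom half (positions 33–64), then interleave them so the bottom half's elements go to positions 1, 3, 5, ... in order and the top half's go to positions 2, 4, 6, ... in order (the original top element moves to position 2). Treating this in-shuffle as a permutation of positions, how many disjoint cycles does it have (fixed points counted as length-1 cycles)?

6

Trace each unvisited position around until it returns:
(1 2 4 8 16 32 ... len 12) (3 6 12 24 48 31 ... len 12) (5 10 20 40 15 30 ... len 12) (7 14 28 56 47 29 ... len 12) (11 22 44 23 46 27 ... len 12) (13 26 52 39)
6 cycles in total.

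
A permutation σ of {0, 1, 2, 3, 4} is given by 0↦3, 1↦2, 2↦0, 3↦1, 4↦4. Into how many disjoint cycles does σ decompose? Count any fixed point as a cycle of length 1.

Cycle decomposition: (0 3 1 2) (4).
2 cycles.

2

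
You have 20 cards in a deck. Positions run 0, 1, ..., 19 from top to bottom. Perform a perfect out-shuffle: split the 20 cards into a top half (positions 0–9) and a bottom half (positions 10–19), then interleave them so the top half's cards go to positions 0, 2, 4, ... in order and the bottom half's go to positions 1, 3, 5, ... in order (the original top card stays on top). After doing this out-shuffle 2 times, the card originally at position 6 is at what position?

5

Track the card's position through each out-shuffle:
6 → 12 → 5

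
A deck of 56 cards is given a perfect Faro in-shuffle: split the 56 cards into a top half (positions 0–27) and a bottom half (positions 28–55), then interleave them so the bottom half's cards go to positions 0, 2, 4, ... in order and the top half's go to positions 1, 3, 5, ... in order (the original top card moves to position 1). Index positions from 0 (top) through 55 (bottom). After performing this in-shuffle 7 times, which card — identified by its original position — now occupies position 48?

31

Work backwards from position 48, undoing one in-shuffle at a time:
48 ← 52 ← 54 ← 55 ← 27 ← 13 ← 6 ← 31
So the card now at position 48 started at position 31.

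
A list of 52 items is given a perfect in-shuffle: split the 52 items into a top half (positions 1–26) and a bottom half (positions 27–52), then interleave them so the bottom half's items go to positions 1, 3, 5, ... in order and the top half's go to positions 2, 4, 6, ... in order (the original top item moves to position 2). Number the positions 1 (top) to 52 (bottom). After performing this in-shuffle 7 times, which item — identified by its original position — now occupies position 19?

37

Work backwards from position 19, undoing one in-shuffle at a time:
19 ← 36 ← 18 ← 9 ← 31 ← 42 ← 21 ← 37
So the item now at position 19 started at position 37.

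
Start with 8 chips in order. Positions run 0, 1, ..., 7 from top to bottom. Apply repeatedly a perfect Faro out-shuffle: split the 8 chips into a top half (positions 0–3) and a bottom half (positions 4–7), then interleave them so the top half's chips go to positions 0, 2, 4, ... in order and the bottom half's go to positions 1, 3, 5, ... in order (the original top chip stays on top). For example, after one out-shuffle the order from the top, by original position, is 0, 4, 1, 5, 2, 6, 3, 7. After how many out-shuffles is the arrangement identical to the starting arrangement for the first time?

The out-shuffle permutes the 8 positions with cycle lengths [1, 1, 3, 3].
Every chip is home exactly when every cycle has completed a whole number of laps, i.e. after lcm(1, 3) = 3 out-shuffles.

3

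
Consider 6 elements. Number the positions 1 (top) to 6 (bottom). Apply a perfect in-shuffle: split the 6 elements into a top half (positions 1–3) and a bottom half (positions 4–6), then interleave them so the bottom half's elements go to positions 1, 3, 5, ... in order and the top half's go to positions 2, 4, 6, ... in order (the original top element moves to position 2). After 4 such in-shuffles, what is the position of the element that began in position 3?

6

Track the element's position through each in-shuffle:
3 → 6 → 5 → 3 → 6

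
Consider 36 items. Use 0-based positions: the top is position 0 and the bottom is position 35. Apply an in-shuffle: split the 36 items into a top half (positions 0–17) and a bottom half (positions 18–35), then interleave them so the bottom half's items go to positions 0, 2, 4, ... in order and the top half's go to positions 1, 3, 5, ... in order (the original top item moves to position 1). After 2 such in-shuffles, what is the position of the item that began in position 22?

Track the item's position through each in-shuffle:
22 → 8 → 17

17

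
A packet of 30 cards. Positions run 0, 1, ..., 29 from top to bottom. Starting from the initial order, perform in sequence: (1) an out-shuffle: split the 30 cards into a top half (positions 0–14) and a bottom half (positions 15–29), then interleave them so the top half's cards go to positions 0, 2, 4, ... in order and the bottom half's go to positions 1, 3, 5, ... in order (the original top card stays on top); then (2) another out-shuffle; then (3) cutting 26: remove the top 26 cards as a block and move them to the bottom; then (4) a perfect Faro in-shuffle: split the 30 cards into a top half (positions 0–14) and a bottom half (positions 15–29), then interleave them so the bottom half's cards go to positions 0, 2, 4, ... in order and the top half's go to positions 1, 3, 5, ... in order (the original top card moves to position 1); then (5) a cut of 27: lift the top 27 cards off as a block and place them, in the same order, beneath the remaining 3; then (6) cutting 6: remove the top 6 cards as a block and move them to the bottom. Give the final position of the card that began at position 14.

0

Track the card from position 14 forward through each operation:
  after op 1 (out-shuffle): 14 → 28
  after op 2 (out-shuffle): 28 → 27
  after op 3 (cut 26): 27 → 1
  after op 4 (in-shuffle): 1 → 3
  after op 5 (cut 27): 3 → 6
  after op 6 (cut 6): 6 → 0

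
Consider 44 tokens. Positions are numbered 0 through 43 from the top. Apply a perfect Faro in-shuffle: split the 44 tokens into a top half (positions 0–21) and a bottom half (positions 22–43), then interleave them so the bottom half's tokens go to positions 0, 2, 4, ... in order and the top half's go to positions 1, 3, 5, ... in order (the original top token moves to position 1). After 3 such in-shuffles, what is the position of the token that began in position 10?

42

Track the token's position through each in-shuffle:
10 → 21 → 43 → 42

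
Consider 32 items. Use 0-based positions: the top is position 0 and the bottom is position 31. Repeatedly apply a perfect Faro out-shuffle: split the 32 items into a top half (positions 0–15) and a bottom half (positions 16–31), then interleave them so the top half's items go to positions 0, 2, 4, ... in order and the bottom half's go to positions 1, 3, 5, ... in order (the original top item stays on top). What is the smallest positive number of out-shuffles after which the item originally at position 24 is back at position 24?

5

Follow position 24 under repeated out-shuffles:
24 → 17 → 3 → 6 → 12 → 24
It first returns after 5 out-shuffles.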